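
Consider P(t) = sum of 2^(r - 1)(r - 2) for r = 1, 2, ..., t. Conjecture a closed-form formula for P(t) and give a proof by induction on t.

P(t) = 2^t(t - 3) + 3

We claim P(t) = 2^t(t - 3) + 3 for all t ≥ 1.
For the base case t = 1: P(1) = -1, and the closed form gives -1. They agree.
Inductive step: assume the claim holds for t = r, so P(r) = 2^r(r - 3) + 3.
Then P(r+1) = P(r) + (2^r(r - 1)) = (2^r(r - 3) + 3) + (2^r(r - 1)).
Simplifying, P(r+1) = 2^(r + 1)r - 2^(r + 2) + 3 = 2^(r+1)((r+1) - 3) + 3,
which is the closed form with t = r+1.
By induction, the statement is established for all t ≥ 1.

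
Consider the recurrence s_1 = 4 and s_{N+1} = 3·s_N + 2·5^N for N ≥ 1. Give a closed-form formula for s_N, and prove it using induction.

Computing the first terms: s_1 = 4, s_2 = 22, s_3 = 116. This suggests s_N = -3^(N - 1) + 5^N.
For the base case N = 1: the formula gives 4 = 4 = s_1.
Inductive step: assume the claim holds for N = p, so s_p = -3^(p - 1) + 5^p.
Then s_{p+1} = 3·s_p + 2·5^p = 3·(-3^(p - 1) + 5^p) + 2·5^p = -3^p + 5^(p + 1) = -3^((p+1) - 1) + 5^(p+1),
which is the claimed formula at N = p+1.
By induction, the statement is established for all N ≥ 1.

s_N = -3^(N - 1) + 5^N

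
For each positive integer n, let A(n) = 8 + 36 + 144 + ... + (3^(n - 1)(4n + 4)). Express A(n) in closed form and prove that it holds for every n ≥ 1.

A(n) = 3^n(2n + 1) - 1

We claim A(n) = 3^n(2n + 1) - 1 for all n ≥ 1.
When n = 1: A(1) = 8, and the closed form gives 8. They agree.
For the inductive step, assume it holds for an arbitrary k ≥ 1, so A(k) = 3^k(2k + 1) - 1.
Then A(k+1) = A(k) + (4·3^k(k + 2)) = (3^k(2k + 1) - 1) + (4·3^k(k + 2)).
Simplifying, A(k+1) = 6·3^k·k + 9·3^k - 1 = 3^(k+1)(2(k+1) + 1) - 1,
which is the closed form with n = k+1.
This completes the induction.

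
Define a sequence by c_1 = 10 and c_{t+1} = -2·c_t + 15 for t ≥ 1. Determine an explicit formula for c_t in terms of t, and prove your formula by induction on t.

Computing the first terms: c_1 = 10, c_2 = -5, c_3 = 25. This suggests c_t = 5(-2)^(t - 1) + 5.
When t = 1: the formula gives 10 = 10 = c_1.
Inductive step: assume the claim holds for t = i, so c_i = 5(-2)^(i - 1) + 5.
Then c_{i+1} = -2·c_i + 15 = -2·(5(-2)^(i - 1) + 5) + 15 = 5(-2)^i + 5 = 5(-2)^((i+1) - 1) + 5,
which is the claimed formula at t = i+1.
By the principle of mathematical induction, the result holds for all t ≥ 1.

c_t = 5(-2)^(t - 1) + 5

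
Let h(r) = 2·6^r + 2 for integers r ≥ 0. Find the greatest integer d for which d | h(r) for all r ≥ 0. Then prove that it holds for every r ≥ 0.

d = 2

Computing the first values: h(0) = 4 and h(1) = 14; gcd(4, 14) = 2, so d ≤ 2.
We prove 2 | 2·6^r + 2 for all r ≥ 0 by induction on r.
For the base case r = 0: h(0) = 4 = 2·(2), so 2 | h(0).
Suppose the result is true for r = p, i.e. 2 | h(p). Then
h(p+1) = 2·6^(p+1) + 2 = 6·(2·6^p + 2) - 10 = 6·h(p) - 10. The first term is divisible by 2 by the inductive hypothesis, and -10 is divisible by 2. Hence 2 | h(p+1).
By the principle of mathematical induction, the result holds for all r ≥ 0.
Therefore the largest such d is 2.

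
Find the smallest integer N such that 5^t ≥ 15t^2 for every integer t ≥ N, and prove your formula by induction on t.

N = 4

At t = 3: 125 < 135, so the inequality fails and N ≥ 4. We prove 5^t ≥ 15t^2 for all t ≥ 4.
Base step (t = 4): 5^t = 625 and 15t^2 = 240, so 625 ≥ 240.
Inductive step: suppose the statement holds for some m ≥ 4, so 5^m ≥ 15m^2.
Then 5^(m + 1) = 5·(5^m) ≥ 5·(15m^2).
Also, for m ≥ 4 we have 5·(15m^2) ≥ 15(m+1)^2, since 5 ≥ (1 + 1/m)^2 for all m ≥ 4.
Combining, 5^(m + 1) ≥ 15(m+1)^2.
By induction, the statement is established for all t ≥ 4.
Hence the smallest such N is 4.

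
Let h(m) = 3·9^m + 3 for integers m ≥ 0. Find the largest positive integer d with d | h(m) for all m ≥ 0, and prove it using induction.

d = 6

Computing the first values: h(0) = 6 and h(1) = 30; gcd(6, 30) = 6, so d ≤ 6.
We prove 6 | 3·9^m + 3 for all m ≥ 0 by induction on m.
When m = 0: h(0) = 6 = 6·(1), so 6 | h(0).
For the inductive step, assume it holds for an arbitrary j ≥ 0, i.e. 6 | h(j). Then
h(j+1) = 3·9^(j+1) + 3 = 9·(3·9^j + 3) - 24 = 9·h(j) - 24. The first term is divisible by 6 by the inductive hypothesis, and -24 is divisible by 6. Hence 6 | h(j+1).
By induction, the statement is established for all m ≥ 0.
Therefore the largest such d is 6.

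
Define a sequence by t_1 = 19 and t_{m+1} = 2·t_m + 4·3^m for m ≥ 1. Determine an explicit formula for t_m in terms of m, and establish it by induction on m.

t_m = 7·2^(m - 1) + 4·3^m

Computing the first terms: t_1 = 19, t_2 = 50, t_3 = 136. This suggests t_m = 7·2^(m - 1) + 4·3^m.
Base step (m = 1): the formula gives 19 = 19 = t_1.
Suppose the result is true for m = r, so t_r = 7·2^(r - 1) + 4·3^r.
Then t_{r+1} = 2·t_r + 4·3^r = 2·(7·2^(r - 1) + 4·3^r) + 4·3^r = 7·2^r + 4·3^(r + 1) = 7·2^((r+1) - 1) + 4·3^(r+1),
which is the claimed formula at m = r+1.
By the principle of mathematical induction, the result holds for all m ≥ 1.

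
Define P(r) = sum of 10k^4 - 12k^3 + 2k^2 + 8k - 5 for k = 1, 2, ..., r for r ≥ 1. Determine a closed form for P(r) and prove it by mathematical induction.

We claim P(r) = r(2r^4 + 2r^3 - 2r^2 + 2r - 1) for all r ≥ 1.
Base step (r = 1): P(1) = 3, and the closed form gives 3. They agree.
Inductive step: assume the claim holds for r = k, so P(k) = k(2k^4 + 2k^3 - 2k^2 + 2k - 1).
Then P(k+1) = P(k) + (10k^4 + 28k^3 + 26k^2 + 16k + 3) = (k(2k^4 + 2k^3 - 2k^2 + 2k - 1)) + (10k^4 + 28k^3 + 26k^2 + 16k + 3).
Simplifying, P(k+1) = (k + 1)(2k^4 + 10k^3 + 16k^2 + 12k + 3) = (k+1)(2(k+1)^4 + 2(k+1)^3 - 2(k+1)^2 + 2(k+1) - 1),
which is the closed form with r = k+1.
Hence, by induction on r, the claim holds for every r ≥ 1.

P(r) = r(2r^4 + 2r^3 - 2r^2 + 2r - 1)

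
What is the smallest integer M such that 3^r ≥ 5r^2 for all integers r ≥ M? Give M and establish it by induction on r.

At r = 3: 27 < 45, so the inequality fails and M ≥ 4. We prove 3^r ≥ 5r^2 for all r ≥ 4.
Base step (r = 4): 3^r = 81 and 5r^2 = 80, so 81 ≥ 80.
Suppose the result is true for r = j, so 3^j ≥ 5j^2.
Then 3^(j + 1) = 3·(3^j) ≥ 3·(5j^2).
Also, for j ≥ 4 we have 3·(5j^2) ≥ 5(j+1)^2, since 3 ≥ (1 + 1/j)^2 for all j ≥ 4.
Combining, 3^(j + 1) ≥ 5(j+1)^2.
By induction, the statement is established for all r ≥ 4.
Hence the smallest such M is 4.

M = 4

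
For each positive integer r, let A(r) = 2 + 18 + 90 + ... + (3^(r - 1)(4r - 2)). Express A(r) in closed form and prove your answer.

A(r) = 2·3^r(r - 1) + 2

We claim A(r) = 2·3^r(r - 1) + 2 for all r ≥ 1.
Base case (r = 1): A(1) = 2, and the closed form gives 2. They agree.
For the inductive step, assume it holds for an arbitrary i ≥ 1, so A(i) = 2·3^i(i - 1) + 2.
Then A(i+1) = A(i) + (3^i(4i + 2)) = (2·3^i(i - 1) + 2) + (3^i(4i + 2)).
Simplifying, A(i+1) = 6·3^i·i + 2 = 2·3^(i+1)((i+1) - 1) + 2,
which is the closed form with r = i+1.
By induction, the statement is established for all r ≥ 1.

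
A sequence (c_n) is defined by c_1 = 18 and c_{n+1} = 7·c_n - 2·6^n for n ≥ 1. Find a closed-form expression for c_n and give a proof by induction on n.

c_n = 2·6^n + 6·7^(n - 1)

Computing the first terms: c_1 = 18, c_2 = 114, c_3 = 726. This suggests c_n = 2·6^n + 6·7^(n - 1).
Base case (n = 1): the formula gives 18 = 18 = c_1.
Inductive step: suppose the statement holds for some p ≥ 1, so c_p = 2·6^p + 6·7^(p - 1).
Then c_{p+1} = 7·c_p - 2·6^p = 7·(2·6^p + 6·7^(p - 1)) - 2·6^p = 2·6^(p + 1) + 6·7^p = 2·6^(p+1) + 6·7^((p+1) - 1),
which is the claimed formula at n = p+1.
By the principle of mathematical induction, the result holds for all n ≥ 1.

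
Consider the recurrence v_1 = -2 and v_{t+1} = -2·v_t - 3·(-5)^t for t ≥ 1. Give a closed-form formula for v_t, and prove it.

Computing the first terms: v_1 = -2, v_2 = 19, v_3 = -113. This suggests v_t = 3(-2)^(t - 1) + (-5)^t.
For the base case t = 1: the formula gives -2 = -2 = v_1.
Suppose the result is true for t = i, so v_i = 3(-2)^(i - 1) + (-5)^i.
Then v_{i+1} = -2·v_i - 3·(-5)^i = -2·(3(-2)^(i - 1) + (-5)^i) - 3·(-5)^i = 3(-2)^i + (-5)^(i + 1) = 3(-2)^((i+1) - 1) + (-5)^(i+1),
which is the claimed formula at t = i+1.
Hence, by induction on t, the claim holds for every t ≥ 1.

v_t = 3(-2)^(t - 1) + (-5)^t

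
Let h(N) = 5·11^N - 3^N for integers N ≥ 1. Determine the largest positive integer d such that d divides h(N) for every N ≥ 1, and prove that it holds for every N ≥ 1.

Computing the first values: h(1) = 52 and h(2) = 596; gcd(52, 596) = 4, so d ≤ 4.
We prove 4 | 5·11^N - 3^N for all N ≥ 1 by induction on N.
Base step (N = 1): h(1) = 52 = 4·(13), so 4 | h(1).
For the inductive step, assume it holds for an arbitrary i ≥ 1, i.e. 4 | h(i). Then
h(i+1) − 11·h(i) = (5·11^(i+1) - 3^(i+1)) − 11·(5·11^i - 3^i) = (-1)·3^i·(3 − 11) = (8)·3^i. Since 4 | h(i) by the inductive hypothesis, 4 | 11·h(i); and 4 | 8 since 8 = 4·2. Therefore 4 | h(i+1).
Hence, by induction on N, the claim holds for every N ≥ 1.
Therefore the largest such d is 4.

d = 4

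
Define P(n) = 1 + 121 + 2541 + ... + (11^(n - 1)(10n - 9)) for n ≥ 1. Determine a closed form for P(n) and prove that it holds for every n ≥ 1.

P(n) = 11^n(n - 1) + 1

We claim P(n) = 11^n(n - 1) + 1 for all n ≥ 1.
For the base case n = 1: P(1) = 1, and the closed form gives 1. They agree.
Suppose the result is true for n = i, so P(i) = 11^i(i - 1) + 1.
Then P(i+1) = P(i) + (11^i(10i + 1)) = (11^i(i - 1) + 1) + (11^i(10i + 1)).
Simplifying, P(i+1) = 11^(i + 1)i + 1 = 11^(i+1)((i+1) - 1) + 1,
which is the closed form with n = i+1.
By the principle of mathematical induction, the result holds for all n ≥ 1.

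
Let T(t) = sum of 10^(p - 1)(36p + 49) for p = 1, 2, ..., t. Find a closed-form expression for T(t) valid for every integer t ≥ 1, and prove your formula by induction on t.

T(t) = 10^t(4t + 5) - 5

We claim T(t) = 10^t(4t + 5) - 5 for all t ≥ 1.
Base step (t = 1): T(1) = 85, and the closed form gives 85. They agree.
Suppose the result is true for t = p, so T(p) = 10^p(4p + 5) - 5.
Then T(p+1) = T(p) + (10^p(36p + 85)) = (10^p(4p + 5) - 5) + (10^p(36p + 85)).
Simplifying, T(p+1) = 40·10^p·p + 90·10^p - 5 = 10^(p+1)(4(p+1) + 5) - 5,
which is the closed form with t = p+1.
This completes the induction.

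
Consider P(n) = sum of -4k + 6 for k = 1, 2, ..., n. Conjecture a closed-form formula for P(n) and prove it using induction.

P(n) = -2n(n - 2)

We claim P(n) = -2n(n - 2) for all n ≥ 1.
For the base case n = 1: P(1) = 2, and the closed form gives 2. They agree.
Suppose the result is true for n = k, so P(k) = 2k(-k + 2).
Then P(k+1) = P(k) + (-4k + 2) = (2k(-k + 2)) + (-4k + 2).
Simplifying, P(k+1) = -2(k - 1)(k + 1) = -2(k+1)((k+1) - 2),
which is the closed form with n = k+1.
This completes the induction.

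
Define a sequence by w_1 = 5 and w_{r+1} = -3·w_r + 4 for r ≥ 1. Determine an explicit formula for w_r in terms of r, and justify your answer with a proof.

Computing the first terms: w_1 = 5, w_2 = -11, w_3 = 37. This suggests w_r = 4(-3)^(r - 1) + 1.
Base case (r = 1): the formula gives 5 = 5 = w_1.
Inductive step: assume the claim holds for r = p, so w_p = 4(-3)^(p - 1) + 1.
Then w_{p+1} = -3·w_p + 4 = -3·(4(-3)^(p - 1) + 1) + 4 = 4(-3)^p + 1 = 4(-3)^((p+1) - 1) + 1,
which is the claimed formula at r = p+1.
This completes the induction.

w_r = 4(-3)^(r - 1) + 1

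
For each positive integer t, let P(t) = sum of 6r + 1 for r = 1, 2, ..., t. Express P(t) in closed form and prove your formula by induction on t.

We claim P(t) = t(3t + 4) for all t ≥ 1.
Base case (t = 1): P(1) = 7, and the closed form gives 7. They agree.
Inductive step: assume the claim holds for t = r, so P(r) = r(3r + 4).
Then P(r+1) = P(r) + (6r + 7) = (r(3r + 4)) + (6r + 7).
Simplifying, P(r+1) = (r + 1)(3r + 7) = (r+1)(3(r+1) + 4),
which is the closed form with t = r+1.
By induction, the statement is established for all t ≥ 1.

P(t) = t(3t + 4)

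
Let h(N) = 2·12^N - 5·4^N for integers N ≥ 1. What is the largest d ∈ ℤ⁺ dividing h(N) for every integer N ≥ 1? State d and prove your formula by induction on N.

d = 4

Computing the first values: h(1) = 4 and h(2) = 208; gcd(4, 208) = 4, so d ≤ 4.
We prove 4 | 2·12^N - 5·4^N for all N ≥ 1 by induction on N.
When N = 1: h(1) = 4 = 4·(1), so 4 | h(1).
Inductive step: assume the claim holds for N = k, i.e. 4 | h(k). Then
h(k+1) − 12·h(k) = (2·12^(k+1) - 5·4^(k+1)) − 12·(2·12^k - 5·4^k) = (-5)·4^k·(4 − 12) = (40)·4^k. Since 4 | h(k) by the inductive hypothesis, 4 | 12·h(k); and 4 | 40 since 40 = 4·10. Therefore 4 | h(k+1).
This completes the induction.
Therefore the largest such d is 4.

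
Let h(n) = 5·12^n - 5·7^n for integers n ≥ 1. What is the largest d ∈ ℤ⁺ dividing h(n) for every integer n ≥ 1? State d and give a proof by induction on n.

Computing the first values: h(1) = 25 and h(2) = 475; gcd(25, 475) = 25, so d ≤ 25.
We prove 25 | 5·12^n - 5·7^n for all n ≥ 1 by induction on n.
For the base case n = 1: h(1) = 25 = 25·(1), so 25 | h(1).
Inductive step: assume the claim holds for n = k, i.e. 25 | h(k). Then
h(k+1) − 12·h(k) = (5·12^(k+1) - 5·7^(k+1)) − 12·(5·12^k - 5·7^k) = (-5)·7^k·(7 − 12) = (25)·7^k. Since 25 | h(k) by the inductive hypothesis, 25 | 12·h(k); and 25 | 25 since 25 = 25·1. Therefore 25 | h(k+1).
By the principle of mathematical induction, the result holds for all n ≥ 1.
Therefore the largest such d is 25.

d = 25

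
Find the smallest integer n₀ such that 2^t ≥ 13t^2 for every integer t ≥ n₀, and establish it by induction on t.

At t = 10: 1024 < 1300, so the inequality fails and n₀ ≥ 11. We prove 2^t ≥ 13t^2 for all t ≥ 11.
Base step (t = 11): 2^t = 2048 and 13t^2 = 1573, so 2048 ≥ 1573.
Suppose the result is true for t = j, so 2^j ≥ 13j^2.
Then 2^(j + 1) = 2·(2^j) ≥ 2·(13j^2).
Also, for j ≥ 11 we have 2·(13j^2) ≥ 13(j+1)^2, since 2 ≥ (1 + 1/j)^2 for all j ≥ 11.
Combining, 2^(j + 1) ≥ 13(j+1)^2.
By the principle of mathematical induction, the result holds for all t ≥ 11.
Hence the smallest such n₀ is 11.

n₀ = 11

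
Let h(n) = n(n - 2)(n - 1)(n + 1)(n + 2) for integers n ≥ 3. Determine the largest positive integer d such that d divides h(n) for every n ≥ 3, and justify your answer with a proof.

Computing the first values: h(3) = 120 and h(4) = 720; gcd(120, 720) = 120, so d ≤ 120.
We prove 120 | n(n - 2)(n - 1)(n + 1)(n + 2) for all n ≥ 3 by induction on n.
Base step (n = 3): h(3) = 120 = 120·(1), so 120 | h(3).
Suppose the result is true for n = m, i.e. 120 | h(m). Then
h(m+1) − h(m) = (m-1)·m·(m+1)·(m+2)·(m+3) − (m-2)·(m-1)·m·(m+1)·(m+2) = (m-1)·m·(m+1)·(m+2)·[(m+3) − (m-2)] = 5·(m-1)·m·(m+1)·(m+2). The product of 4 consecutive integers is divisible by (4)! = 24, so h(m+1) − h(m) is divisible by 5·24 = 120. By the inductive hypothesis 120 | h(m), hence 120 | h(m+1).
This completes the induction.
Therefore the largest such d is 120.

d = 120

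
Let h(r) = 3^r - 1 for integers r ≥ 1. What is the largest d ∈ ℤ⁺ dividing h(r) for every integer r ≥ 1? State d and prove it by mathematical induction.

Computing the first values: h(1) = 2 and h(2) = 8; gcd(2, 8) = 2, so d ≤ 2.
We prove 2 | 3^r - 1 for all r ≥ 1 by induction on r.
Base step (r = 1): h(1) = 2 = 2·(1), so 2 | h(1).
For the inductive step, assume it holds for an arbitrary j ≥ 1, i.e. 2 | h(j). Then
3^{j+1} − 1^{j+1} = 3·3^j − 1·1^j = 3·(3^j − 1^j) + (2)·1^j. The first term is divisible by 2 by the inductive hypothesis, and the second term (2)·1^j is divisible by 2 since 2 | 2. Hence 2 | h(j+1).
By induction, the statement is established for all r ≥ 1.
Therefore the largest such d is 2.

d = 2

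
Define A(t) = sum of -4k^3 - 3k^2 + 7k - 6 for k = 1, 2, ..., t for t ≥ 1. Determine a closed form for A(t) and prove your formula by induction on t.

We claim A(t) = -t(t^3 + 3t^2 - t + 3) for all t ≥ 1.
For the base case t = 1: A(1) = -6, and the closed form gives -6. They agree.
For the inductive step, assume it holds for an arbitrary k ≥ 1, so A(k) = k(-k^3 - 3k^2 + k - 3).
Then A(k+1) = A(k) + (-4k^3 - 15k^2 - 11k - 6) = (k(-k^3 - 3k^2 + k - 3)) + (-4k^3 - 15k^2 - 11k - 6).
Simplifying, A(k+1) = -(k + 1)(k^3 + 6k^2 + 8k + 6) = -(k+1)((k+1)^3 + 3(k+1)^2 - (k+1) + 3),
which is the closed form with t = k+1.
By the principle of mathematical induction, the result holds for all t ≥ 1.

A(t) = -t(t^3 + 3t^2 - t + 3)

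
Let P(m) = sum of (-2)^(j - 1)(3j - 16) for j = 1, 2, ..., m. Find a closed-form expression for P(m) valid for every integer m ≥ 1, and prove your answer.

We claim P(m) = (-2)^m(-m + 5) - 5 for all m ≥ 1.
Base step (m = 1): P(1) = -13, and the closed form gives -13. They agree.
Inductive step: assume the claim holds for m = j, so P(j) = (-2)^j(-j + 5) - 5.
Then P(j+1) = P(j) + ((-2)^j(3j - 13)) = ((-2)^j(-j + 5) - 5) + ((-2)^j(3j - 13)).
Simplifying, P(j+1) = -(-2)^(j + 1)j + (-2)^(j + 3) - 5 = (-2)^(j+1)(-(j+1) + 5) - 5,
which is the closed form with m = j+1.
By the principle of mathematical induction, the result holds for all m ≥ 1.

P(m) = (-2)^m(-m + 5) - 5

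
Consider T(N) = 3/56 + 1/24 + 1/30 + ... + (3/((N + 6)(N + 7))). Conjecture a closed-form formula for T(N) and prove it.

T(N) = 3N/(7(N + 7))

We claim T(N) = 3N/(7(N + 7)) for all N ≥ 1.
Base step (N = 1): T(1) = 3/56, and the closed form gives 3/56. They agree.
Suppose the result is true for N = r, so T(r) = 3r/(7(r + 7)).
Then T(r+1) = T(r) + (3/((r + 7)(r + 8))) = (3r/(7(r + 7))) + (3/((r + 7)(r + 8))).
Simplifying, T(r+1) = 3(r + 1)/(7(r + 8)) = 3(r+1)/(7((r+1) + 7)),
which is the closed form with N = r+1.
By induction, the statement is established for all N ≥ 1.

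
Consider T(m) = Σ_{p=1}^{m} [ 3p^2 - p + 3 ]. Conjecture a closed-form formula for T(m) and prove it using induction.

We claim T(m) = m(m^2 + m + 3) for all m ≥ 1.
Base step (m = 1): T(1) = 5, and the closed form gives 5. They agree.
For the inductive step, assume it holds for an arbitrary p ≥ 1, so T(p) = p(p^2 + p + 3).
Then T(p+1) = T(p) + (-p + 3(p + 1)^2 + 2) = (p(p^2 + p + 3)) + (-p + 3(p + 1)^2 + 2).
Simplifying, T(p+1) = (p + 1)(p^2 + 3p + 5) = (p+1)((p+1)^2 + (p+1) + 3),
which is the closed form with m = p+1.
This completes the induction.

T(m) = m(m^2 + m + 3)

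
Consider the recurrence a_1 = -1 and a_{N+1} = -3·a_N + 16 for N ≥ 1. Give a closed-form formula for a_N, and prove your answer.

Computing the first terms: a_1 = -1, a_2 = 19, a_3 = -41. This suggests a_N = -5(-3)^(N - 1) + 4.
For the base case N = 1: the formula gives -1 = -1 = a_1.
For the inductive step, assume it holds for an arbitrary k ≥ 1, so a_k = -5(-3)^(k - 1) + 4.
Then a_{k+1} = -3·a_k + 16 = -3·(-5(-3)^(k - 1) + 4) + 16 = -5(-3)^k + 4 = -5(-3)^((k+1) - 1) + 4,
which is the claimed formula at N = k+1.
By the principle of mathematical induction, the result holds for all N ≥ 1.

a_N = -5(-3)^(N - 1) + 4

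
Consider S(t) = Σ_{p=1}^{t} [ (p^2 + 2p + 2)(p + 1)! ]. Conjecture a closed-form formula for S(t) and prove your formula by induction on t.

S(t) = (t + 1)(t + 2)! - 2

We claim S(t) = (t + 1)(t + 2)! - 2 for all t ≥ 1.
When t = 1: S(1) = 10, and the closed form gives 10. They agree.
Inductive step: suppose the statement holds for some p ≥ 1, so S(p) = (p + 1)(p + 2)! - 2.
Then S(p+1) = S(p) + ((p^2 + 4p + 5)(p + 2)!) = ((p + 1)(p + 2)! - 2) + ((p^2 + 4p + 5)(p + 2)!).
Simplifying, S(p+1) = ((p+1) + 1)((p+1) + 2)! - 2,
which is the closed form with t = p+1.
Hence, by induction on t, the claim holds for every t ≥ 1.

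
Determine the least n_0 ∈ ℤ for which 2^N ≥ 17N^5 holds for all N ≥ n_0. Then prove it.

At N = 28: 268435456 < 292576256, so the inequality fails and n_0 ≥ 29. We prove 2^N ≥ 17N^5 for all N ≥ 29.
Base step (N = 29): 2^N = 536870912 and 17N^5 = 348689533, so 536870912 ≥ 348689533.
Suppose the result is true for N = m, so 2^m ≥ 17m^5.
Then 2^(m + 1) = 2·(2^m) ≥ 2·(17m^5).
Also, for m ≥ 29 we have 2·(17m^5) ≥ 17(m+1)^5, since 2 ≥ (1 + 1/m)^5 for all m ≥ 29.
Combining, 2^(m + 1) ≥ 17(m+1)^5.
By induction, the statement is established for all N ≥ 29.
Hence the smallest such n_0 is 29.

n_0 = 29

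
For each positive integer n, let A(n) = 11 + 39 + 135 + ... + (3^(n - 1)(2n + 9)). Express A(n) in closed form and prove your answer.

A(n) = 3^n(n + 4) - 4

We claim A(n) = 3^n(n + 4) - 4 for all n ≥ 1.
When n = 1: A(1) = 11, and the closed form gives 11. They agree.
For the inductive step, assume it holds for an arbitrary p ≥ 1, so A(p) = 3^p(p + 4) - 4.
Then A(p+1) = A(p) + (3^p(2p + 11)) = (3^p(p + 4) - 4) + (3^p(2p + 11)).
Simplifying, A(p+1) = 3·3^p·p + 15·3^p - 4 = 3^(p+1)((p+1) + 4) - 4,
which is the closed form with n = p+1.
By the principle of mathematical induction, the result holds for all n ≥ 1.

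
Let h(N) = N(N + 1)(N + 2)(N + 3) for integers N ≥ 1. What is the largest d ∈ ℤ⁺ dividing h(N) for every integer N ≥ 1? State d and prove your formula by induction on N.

Computing the first values: h(1) = 24 and h(2) = 120; gcd(24, 120) = 24, so d ≤ 24.
We prove 24 | N(N + 1)(N + 2)(N + 3) for all N ≥ 1 by induction on N.
Base case (N = 1): h(1) = 24 = 24·(1), so 24 | h(1).
Inductive step: suppose the statement holds for some p ≥ 1, i.e. 24 | h(p). Then
h(p+1) − h(p) = (p+1)·(p+2)·(p+3)·(p+4) − p·(p+1)·(p+2)·(p+3) = (p+1)·(p+2)·(p+3)·[(p+4) − p] = 4·(p+1)·(p+2)·(p+3). The product of 3 consecutive integers is divisible by (3)! = 6, so h(p+1) − h(p) is divisible by 4·6 = 24. By the inductive hypothesis 24 | h(p), hence 24 | h(p+1).
This completes the induction.
Therefore the largest such d is 24.

d = 24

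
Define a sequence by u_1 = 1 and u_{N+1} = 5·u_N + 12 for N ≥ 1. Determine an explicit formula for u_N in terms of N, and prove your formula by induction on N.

Computing the first terms: u_1 = 1, u_2 = 17, u_3 = 97. This suggests u_N = 4·5^(N - 1) - 3.
When N = 1: the formula gives 1 = 1 = u_1.
Suppose the result is true for N = p, so u_p = 4·5^(p - 1) - 3.
Then u_{p+1} = 5·u_p + 12 = 5·(4·5^(p - 1) - 3) + 12 = 4·5^p - 3 = 4·5^((p+1) - 1) - 3,
which is the claimed formula at N = p+1.
By induction, the statement is established for all N ≥ 1.

u_N = 4·5^(N - 1) - 3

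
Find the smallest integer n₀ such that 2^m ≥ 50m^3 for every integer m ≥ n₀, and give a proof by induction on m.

n₀ = 19

At m = 18: 262144 < 291600, so the inequality fails and n₀ ≥ 19. We prove 2^m ≥ 50m^3 for all m ≥ 19.
Base step (m = 19): 2^m = 524288 and 50m^3 = 342950, so 524288 ≥ 342950.
For the inductive step, assume it holds for an arbitrary i ≥ 19, so 2^i ≥ 50i^3.
Then 2^(i + 1) = 2·(2^i) ≥ 2·(50i^3).
Also, for i ≥ 19 we have 2·(50i^3) ≥ 50(i+1)^3, since 2 ≥ (1 + 1/i)^3 for all i ≥ 19.
Combining, 2^(i + 1) ≥ 50(i+1)^3.
Hence, by induction on m, the claim holds for every m ≥ 19.
Hence the smallest such n₀ is 19.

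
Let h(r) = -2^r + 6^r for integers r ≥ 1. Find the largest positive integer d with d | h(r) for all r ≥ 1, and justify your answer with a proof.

Computing the first values: h(1) = 4 and h(2) = 32; gcd(4, 32) = 4, so d ≤ 4.
We prove 4 | -2^r + 6^r for all r ≥ 1 by induction on r.
For the base case r = 1: h(1) = 4 = 4·(1), so 4 | h(1).
Inductive step: assume the claim holds for r = k, i.e. 4 | h(k). Then
6^{k+1} − 2^{k+1} = 6·6^k − 2·2^k = 6·(6^k − 2^k) + (4)·2^k. The first term is divisible by 4 by the inductive hypothesis, and the second term (4)·2^k is divisible by 4 since 4 | 4. Hence 4 | h(k+1).
This completes the induction.
Therefore the largest such d is 4.

d = 4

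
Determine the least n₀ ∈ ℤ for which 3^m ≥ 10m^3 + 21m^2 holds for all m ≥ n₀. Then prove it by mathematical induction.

At m = 7: 2187 < 4459, so the inequality fails and n₀ ≥ 8. We prove 3^m ≥ 10m^3 + 21m^2 for all m ≥ 8.
For the base case m = 8: 3^m = 6561 and 10m^3 + 21m^2 = 6464, so 6561 ≥ 6464.
Suppose the result is true for m = p, so 3^p ≥ 10p^3 + 21p^2.
Then 3^(p + 1) = 3·(3^p) ≥ 3·(10p^3 + 21p^2).
Also, for p ≥ 8 we have 3·(10p^3 + 21p^2) ≥ 10(p+1)^3 + 21(p+1)^2, since 3·(10p^3 + 21p^2) − (10(p+1)^3 + 21(p+1)^2) = 20p^3 + 12p^2 - 72p - 31, which is nonnegative for all p ≥ 8.
Combining, 3^(p + 1) ≥ 10(p+1)^3 + 21(p+1)^2.
By induction, the statement is established for all m ≥ 8.
Hence the smallest such n₀ is 8.

n₀ = 8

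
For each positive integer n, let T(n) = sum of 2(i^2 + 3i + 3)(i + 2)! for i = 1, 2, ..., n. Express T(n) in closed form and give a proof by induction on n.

We claim T(n) = (2n + 2)(n + 3)! - 12 for all n ≥ 1.
Base case (n = 1): T(1) = 84, and the closed form gives 84. They agree.
Suppose the result is true for n = i, so T(i) = (2i + 2)(i + 3)! - 12.
Then T(i+1) = T(i) + (2(i^2 + 5i + 7)(i + 3)!) = ((2i + 2)(i + 3)! - 12) + (2(i^2 + 5i + 7)(i + 3)!).
Simplifying, T(i+1) = (2(i+1) + 2)((i+1) + 3)! - 12,
which is the closed form with n = i+1.
Hence, by induction on n, the claim holds for every n ≥ 1.

T(n) = (2n + 2)(n + 3)! - 12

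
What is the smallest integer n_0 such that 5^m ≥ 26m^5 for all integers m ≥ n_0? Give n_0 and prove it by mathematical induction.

n_0 = 9

At m = 8: 390625 < 851968, so the inequality fails and n_0 ≥ 9. We prove 5^m ≥ 26m^5 for all m ≥ 9.
When m = 9: 5^m = 1953125 and 26m^5 = 1535274, so 1953125 ≥ 1535274.
For the inductive step, assume it holds for an arbitrary r ≥ 9, so 5^r ≥ 26r^5.
Then 5^(r + 1) = 5·(5^r) ≥ 5·(26r^5).
Also, for r ≥ 9 we have 5·(26r^5) ≥ 26(r+1)^5, since 5 ≥ (1 + 1/r)^5 for all r ≥ 9.
Combining, 5^(r + 1) ≥ 26(r+1)^5.
By induction, the statement is established for all m ≥ 9.
Hence the smallest such n_0 is 9.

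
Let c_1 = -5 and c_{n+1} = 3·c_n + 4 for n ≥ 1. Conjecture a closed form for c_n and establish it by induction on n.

Computing the first terms: c_1 = -5, c_2 = -11, c_3 = -29. This suggests c_n = -3^n - 2.
When n = 1: the formula gives -5 = -5 = c_1.
For the inductive step, assume it holds for an arbitrary r ≥ 1, so c_r = -3^r - 2.
Then c_{r+1} = 3·c_r + 4 = 3·(-3^r - 2) + 4 = -3^(r + 1) - 2,
which is the claimed formula at n = r+1.
By induction, the statement is established for all n ≥ 1.

c_n = -3^n - 2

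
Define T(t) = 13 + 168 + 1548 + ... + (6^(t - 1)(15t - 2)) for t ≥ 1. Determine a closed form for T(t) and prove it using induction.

We claim T(t) = 6^t(3t - 1) + 1 for all t ≥ 1.
For the base case t = 1: T(1) = 13, and the closed form gives 13. They agree.
Inductive step: assume the claim holds for t = j, so T(j) = 6^j(3j - 1) + 1.
Then T(j+1) = T(j) + (6^j(15j + 13)) = (6^j(3j - 1) + 1) + (6^j(15j + 13)).
Simplifying, T(j+1) = 18·6^j·j + 12·6^j + 1 = 6^(j+1)(3(j+1) - 1) + 1,
which is the closed form with t = j+1.
This completes the induction.

T(t) = 6^t(3t - 1) + 1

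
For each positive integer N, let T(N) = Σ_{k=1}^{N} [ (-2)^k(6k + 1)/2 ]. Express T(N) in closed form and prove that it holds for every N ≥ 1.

T(N) = (-2)^N(2N + 1) - 1

We claim T(N) = (-2)^N(2N + 1) - 1 for all N ≥ 1.
When N = 1: T(1) = -7, and the closed form gives -7. They agree.
For the inductive step, assume it holds for an arbitrary k ≥ 1, so T(k) = (-2)^k(2k + 1) - 1.
Then T(k+1) = T(k) + ((-2)^k(-6k - 7)) = ((-2)^k(2k + 1) - 1) + ((-2)^k(-6k - 7)).
Simplifying, T(k+1) = -4(-2)^k·k - 6(-2)^k - 1 = (-2)^(k+1)(2(k+1) + 1) - 1,
which is the closed form with N = k+1.
This completes the induction.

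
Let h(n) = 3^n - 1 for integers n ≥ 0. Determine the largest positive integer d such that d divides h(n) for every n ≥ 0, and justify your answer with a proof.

Computing the first values: h(0) = 0 and h(1) = 2; gcd(0, 2) = 2, so d ≤ 2.
We prove 2 | 3^n - 1 for all n ≥ 0 by induction on n.
When n = 0: h(0) = 0 = 2·(0), so 2 | h(0).
For the inductive step, assume it holds for an arbitrary k ≥ 0, i.e. 2 | h(k). Then
h(k+1) = 3^(k+1) - 1 = 3·(3^k - 1) + 2 = 3·h(k) + 2. The first term is divisible by 2 by the inductive hypothesis, and 2 is divisible by 2. Hence 2 | h(k+1).
This completes the induction.
Therefore the largest such d is 2.

d = 2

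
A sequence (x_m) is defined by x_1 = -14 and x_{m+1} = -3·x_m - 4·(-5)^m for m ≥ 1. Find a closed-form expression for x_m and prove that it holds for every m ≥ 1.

Computing the first terms: x_1 = -14, x_2 = 62, x_3 = -286. This suggests x_m = -4(-3)^(m - 1) + 2(-5)^m.
For the base case m = 1: the formula gives -14 = -14 = x_1.
Inductive step: assume the claim holds for m = k, so x_k = -4(-3)^(k - 1) + 2(-5)^k.
Then x_{k+1} = -3·x_k - 4·(-5)^k = -3·(-4(-3)^(k - 1) + 2(-5)^k) - 4·(-5)^k = -4(-3)^k + 2(-5)^(k + 1) = -4(-3)^((k+1) - 1) + 2(-5)^(k+1),
which is the claimed formula at m = k+1.
By the principle of mathematical induction, the result holds for all m ≥ 1.

x_m = -4(-3)^(m - 1) + 2(-5)^m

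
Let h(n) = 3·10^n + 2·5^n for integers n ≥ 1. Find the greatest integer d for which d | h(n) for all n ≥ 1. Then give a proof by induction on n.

Computing the first values: h(1) = 40 and h(2) = 350; gcd(40, 350) = 10, so d ≤ 10.
We prove 10 | 3·10^n + 2·5^n for all n ≥ 1 by induction on n.
Base step (n = 1): h(1) = 40 = 10·(4), so 10 | h(1).
For the inductive step, assume it holds for an arbitrary p ≥ 1, i.e. 10 | h(p). Then
h(p+1) − 10·h(p) = (3·10^(p+1) + 2·5^(p+1)) − 10·(3·10^p + 2·5^p) = (2)·5^p·(5 − 10) = (-10)·5^p. Since 10 | h(p) by the inductive hypothesis, 10 | 10·h(p); and 10 | -10 since -10 = 10·-1. Therefore 10 | h(p+1).
By induction, the statement is established for all n ≥ 1.
Therefore the largest such d is 10.

d = 10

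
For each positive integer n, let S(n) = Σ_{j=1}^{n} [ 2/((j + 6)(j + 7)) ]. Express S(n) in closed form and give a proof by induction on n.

S(n) = 2n/(7(n + 7))

We claim S(n) = 2n/(7(n + 7)) for all n ≥ 1.
Base step (n = 1): S(1) = 1/28, and the closed form gives 1/28. They agree.
Inductive step: assume the claim holds for n = j, so S(j) = 2j/(7(j + 7)).
Then S(j+1) = S(j) + (2/((j + 7)(j + 8))) = (2j/(7(j + 7))) + (2/((j + 7)(j + 8))).
Simplifying, S(j+1) = 2(j + 1)/(7(j + 8)) = 2(j+1)/(7((j+1) + 7)),
which is the closed form with n = j+1.
By induction, the statement is established for all n ≥ 1.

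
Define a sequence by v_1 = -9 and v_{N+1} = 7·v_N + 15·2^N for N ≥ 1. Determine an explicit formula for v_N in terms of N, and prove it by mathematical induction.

Computing the first terms: v_1 = -9, v_2 = -33, v_3 = -171. This suggests v_N = -3·2^N - 3·7^(N - 1).
When N = 1: the formula gives -9 = -9 = v_1.
Inductive step: assume the claim holds for N = m, so v_m = -3·2^m - 3·7^(m - 1).
Then v_{m+1} = 7·v_m + 15·2^m = 7·(-3·2^m - 3·7^(m - 1)) + 15·2^m = -3·2^(m + 1) - 3·7^m = -3·2^(m+1) - 3·7^((m+1) - 1),
which is the claimed formula at N = m+1.
This completes the induction.

v_N = -3·2^N - 3·7^(N - 1)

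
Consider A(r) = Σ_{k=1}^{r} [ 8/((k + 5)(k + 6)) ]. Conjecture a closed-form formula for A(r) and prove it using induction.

We claim A(r) = 4r/(3(r + 6)) for all r ≥ 1.
Base case (r = 1): A(1) = 4/21, and the closed form gives 4/21. They agree.
For the inductive step, assume it holds for an arbitrary k ≥ 1, so A(k) = 4k/(3(k + 6)).
Then A(k+1) = A(k) + (8/((k + 6)(k + 7))) = (4k/(3(k + 6))) + (8/((k + 6)(k + 7))).
Simplifying, A(k+1) = 4(k + 1)/(3(k + 7)) = 4(k+1)/(3((k+1) + 6)),
which is the closed form with r = k+1.
Hence, by induction on r, the claim holds for every r ≥ 1.

A(r) = 4r/(3(r + 6))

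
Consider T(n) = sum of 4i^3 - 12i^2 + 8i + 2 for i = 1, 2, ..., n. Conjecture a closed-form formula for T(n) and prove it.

T(n) = n(n^3 - 2n^2 - n + 4)

We claim T(n) = n(n^3 - 2n^2 - n + 4) for all n ≥ 1.
Base case (n = 1): T(1) = 2, and the closed form gives 2. They agree.
Inductive step: suppose the statement holds for some i ≥ 1, so T(i) = i(i^3 - 2i^2 - i + 4).
Then T(i+1) = T(i) + (4i^3 - 4i + 2) = (i(i^3 - 2i^2 - i + 4)) + (4i^3 - 4i + 2).
Simplifying, T(i+1) = (i + 1)(i^3 + i^2 - 2i + 2) = (i+1)((i+1)^3 - 2(i+1)^2 - (i+1) + 4),
which is the closed form with n = i+1.
Hence, by induction on n, the claim holds for every n ≥ 1.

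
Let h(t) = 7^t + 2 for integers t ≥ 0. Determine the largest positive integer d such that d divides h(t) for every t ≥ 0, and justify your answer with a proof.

d = 3

Computing the first values: h(0) = 3 and h(1) = 9; gcd(3, 9) = 3, so d ≤ 3.
We prove 3 | 7^t + 2 for all t ≥ 0 by induction on t.
For the base case t = 0: h(0) = 3 = 3·(1), so 3 | h(0).
Inductive step: suppose the statement holds for some p ≥ 0, i.e. 3 | h(p). Then
h(p+1) = 7^(p+1) + 2 = 7·(7^p + 2) - 12 = 7·h(p) - 12. The first term is divisible by 3 by the inductive hypothesis, and -12 is divisible by 3. Hence 3 | h(p+1).
Hence, by induction on t, the claim holds for every t ≥ 0.
Therefore the largest such d is 3.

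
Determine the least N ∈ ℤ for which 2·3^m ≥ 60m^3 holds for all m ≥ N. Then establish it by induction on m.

At m = 9: 39366 < 43740, so the inequality fails and N ≥ 10. We prove 2·3^m ≥ 60m^3 for all m ≥ 10.
For the base case m = 10: 2·3^m = 118098 and 60m^3 = 60000, so 118098 ≥ 60000.
For the inductive step, assume it holds for an arbitrary p ≥ 10, so 2·3^p ≥ 60p^3.
Then 2·3^(p + 1) = 3·(2·3^p) ≥ 3·(60p^3).
Also, for p ≥ 10 we have 3·(60p^3) ≥ 60(p+1)^3, since 3 ≥ (1 + 1/p)^3 for all p ≥ 10.
Combining, 2·3^(p + 1) ≥ 60(p+1)^3.
This completes the induction.
Hence the smallest such N is 10.

N = 10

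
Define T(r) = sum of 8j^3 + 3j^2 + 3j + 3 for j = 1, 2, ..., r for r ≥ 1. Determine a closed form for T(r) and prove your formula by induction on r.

T(r) = r(2r^3 + 5r^2 + 5r + 5)

We claim T(r) = r(2r^3 + 5r^2 + 5r + 5) for all r ≥ 1.
Base case (r = 1): T(1) = 17, and the closed form gives 17. They agree.
Inductive step: assume the claim holds for r = j, so T(j) = j(2j^3 + 5j^2 + 5j + 5).
Then T(j+1) = T(j) + (8j^3 + 27j^2 + 33j + 17) = (j(2j^3 + 5j^2 + 5j + 5)) + (8j^3 + 27j^2 + 33j + 17).
Simplifying, T(j+1) = (j + 1)(2j^3 + 11j^2 + 21j + 17) = (j+1)(2(j+1)^3 + 5(j+1)^2 + 5(j+1) + 5),
which is the closed form with r = j+1.
Hence, by induction on r, the claim holds for every r ≥ 1.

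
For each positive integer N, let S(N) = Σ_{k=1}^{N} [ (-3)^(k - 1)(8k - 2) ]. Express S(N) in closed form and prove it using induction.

S(N) = -2(-3)^N·N

We claim S(N) = -2(-3)^N·N for all N ≥ 1.
For the base case N = 1: S(1) = 6, and the closed form gives 6. They agree.
Inductive step: suppose the statement holds for some k ≥ 1, so S(k) = -2(-3)^k·k.
Then S(k+1) = S(k) + ((-3)^k(8k + 6)) = (-2(-3)^k·k) + ((-3)^k(8k + 6)).
Simplifying, S(k+1) = 6(-3)^k(k + 1) = -2(-3)^(k+1)·(k+1),
which is the closed form with N = k+1.
This completes the induction.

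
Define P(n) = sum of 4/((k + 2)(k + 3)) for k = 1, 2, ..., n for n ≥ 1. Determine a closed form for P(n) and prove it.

We claim P(n) = 4n/(3(n + 3)) for all n ≥ 1.
When n = 1: P(1) = 1/3, and the closed form gives 1/3. They agree.
Inductive step: assume the claim holds for n = k, so P(k) = 4k/(3(k + 3)).
Then P(k+1) = P(k) + (4/((k + 3)(k + 4))) = (4k/(3(k + 3))) + (4/((k + 3)(k + 4))).
Simplifying, P(k+1) = 4(k + 1)/(3(k + 4)) = 4(k+1)/(3((k+1) + 3)),
which is the closed form with n = k+1.
By induction, the statement is established for all n ≥ 1.

P(n) = 4n/(3(n + 3))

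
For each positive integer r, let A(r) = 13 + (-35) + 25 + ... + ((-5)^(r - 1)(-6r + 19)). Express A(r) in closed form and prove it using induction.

We claim A(r) = (-5)^r(r - 3) + 3 for all r ≥ 1.
For the base case r = 1: A(1) = 13, and the closed form gives 13. They agree.
For the inductive step, assume it holds for an arbitrary m ≥ 1, so A(m) = (-5)^m(m - 3) + 3.
Then A(m+1) = A(m) + ((-5)^m(-6m + 13)) = ((-5)^m(m - 3) + 3) + ((-5)^m(-6m + 13)).
Simplifying, A(m+1) = -5(-5)^m·m + 10(-5)^m + 3 = (-5)^(m+1)((m+1) - 3) + 3,
which is the closed form with r = m+1.
By the principle of mathematical induction, the result holds for all r ≥ 1.

A(r) = (-5)^r(r - 3) + 3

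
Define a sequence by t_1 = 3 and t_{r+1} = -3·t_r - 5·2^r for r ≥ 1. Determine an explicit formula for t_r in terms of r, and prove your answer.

Computing the first terms: t_1 = 3, t_2 = -19, t_3 = 37. This suggests t_r = 5(-3)^(r - 1) - 2^r.
When r = 1: the formula gives 3 = 3 = t_1.
Inductive step: suppose the statement holds for some k ≥ 1, so t_k = 5(-3)^(k - 1) - 2^k.
Then t_{k+1} = -3·t_k - 5·2^k = -3·(5(-3)^(k - 1) - 2^k) - 5·2^k = 5(-3)^k - 2^(k + 1) = 5(-3)^((k+1) - 1) - 2^(k+1),
which is the claimed formula at r = k+1.
By the principle of mathematical induction, the result holds for all r ≥ 1.

t_r = 5(-3)^(r - 1) - 2^r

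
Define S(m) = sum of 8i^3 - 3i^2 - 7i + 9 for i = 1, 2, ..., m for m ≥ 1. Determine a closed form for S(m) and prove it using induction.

We claim S(m) = m(2m + 5)(m^2 - m + 1) for all m ≥ 1.
For the base case m = 1: S(1) = 7, and the closed form gives 7. They agree.
Inductive step: suppose the statement holds for some i ≥ 1, so S(i) = i(2i^3 + 3i^2 - 3i + 5).
Then S(i+1) = S(i) + (8i^3 + 21i^2 + 11i + 7) = (i(2i^3 + 3i^2 - 3i + 5)) + (8i^3 + 21i^2 + 11i + 7).
Simplifying, S(i+1) = (i + 1)(2i + 7)(i^2 + i + 1) = (i+1)(2(i+1) + 5)((i+1)^2 - (i+1) + 1),
which is the closed form with m = i+1.
This completes the induction.

S(m) = m(2m + 5)(m^2 - m + 1)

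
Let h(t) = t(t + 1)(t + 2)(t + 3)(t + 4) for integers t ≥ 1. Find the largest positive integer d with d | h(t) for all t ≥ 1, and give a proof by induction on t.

d = 120

Computing the first values: h(1) = 120 and h(2) = 720; gcd(120, 720) = 120, so d ≤ 120.
We prove 120 | t(t + 1)(t + 2)(t + 3)(t + 4) for all t ≥ 1 by induction on t.
Base step (t = 1): h(1) = 120 = 120·(1), so 120 | h(1).
For the inductive step, assume it holds for an arbitrary m ≥ 1, i.e. 120 | h(m). Then
h(m+1) − h(m) = (m+1)·(m+2)·(m+3)·(m+4)·(m+5) − m·(m+1)·(m+2)·(m+3)·(m+4) = (m+1)·(m+2)·(m+3)·(m+4)·[(m+5) − m] = 5·(m+1)·(m+2)·(m+3)·(m+4). The product of 4 consecutive integers is divisible by (4)! = 24, so h(m+1) − h(m) is divisible by 5·24 = 120. By the inductive hypothesis 120 | h(m), hence 120 | h(m+1).
This completes the induction.
Therefore the largest such d is 120.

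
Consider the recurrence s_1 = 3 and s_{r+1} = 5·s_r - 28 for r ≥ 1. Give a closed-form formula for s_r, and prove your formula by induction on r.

Computing the first terms: s_1 = 3, s_2 = -13, s_3 = -93. This suggests s_r = -4·5^(r - 1) + 7.
When r = 1: the formula gives 3 = 3 = s_1.
For the inductive step, assume it holds for an arbitrary m ≥ 1, so s_m = -4·5^(m - 1) + 7.
Then s_{m+1} = 5·s_m - 28 = 5·(-4·5^(m - 1) + 7) - 28 = -4·5^m + 7 = -4·5^((m+1) - 1) + 7,
which is the claimed formula at r = m+1.
By the principle of mathematical induction, the result holds for all r ≥ 1.

s_r = -4·5^(r - 1) + 7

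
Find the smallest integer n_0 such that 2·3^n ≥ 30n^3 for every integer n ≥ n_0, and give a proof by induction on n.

At n = 8: 13122 < 15360, so the inequality fails and n_0 ≥ 9. We prove 2·3^n ≥ 30n^3 for all n ≥ 9.
Base case (n = 9): 2·3^n = 39366 and 30n^3 = 21870, so 39366 ≥ 21870.
Inductive step: assume the claim holds for n = k, so 2·3^k ≥ 30k^3.
Then 2·3^(k + 1) = 3·(2·3^k) ≥ 3·(30k^3).
Also, for k ≥ 9 we have 3·(30k^3) ≥ 30(k+1)^3, since 3 ≥ (1 + 1/k)^3 for all k ≥ 9.
Combining, 2·3^(k + 1) ≥ 30(k+1)^3.
This completes the induction.
Hence the smallest such n_0 is 9.

n_0 = 9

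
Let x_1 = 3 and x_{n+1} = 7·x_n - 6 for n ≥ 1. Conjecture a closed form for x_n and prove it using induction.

x_n = 2·7^(n - 1) + 1

Computing the first terms: x_1 = 3, x_2 = 15, x_3 = 99. This suggests x_n = 2·7^(n - 1) + 1.
Base step (n = 1): the formula gives 3 = 3 = x_1.
Suppose the result is true for n = p, so x_p = 2·7^(p - 1) + 1.
Then x_{p+1} = 7·x_p - 6 = 7·(2·7^(p - 1) + 1) - 6 = 2·7^p + 1 = 2·7^((p+1) - 1) + 1,
which is the claimed formula at n = p+1.
By induction, the statement is established for all n ≥ 1.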